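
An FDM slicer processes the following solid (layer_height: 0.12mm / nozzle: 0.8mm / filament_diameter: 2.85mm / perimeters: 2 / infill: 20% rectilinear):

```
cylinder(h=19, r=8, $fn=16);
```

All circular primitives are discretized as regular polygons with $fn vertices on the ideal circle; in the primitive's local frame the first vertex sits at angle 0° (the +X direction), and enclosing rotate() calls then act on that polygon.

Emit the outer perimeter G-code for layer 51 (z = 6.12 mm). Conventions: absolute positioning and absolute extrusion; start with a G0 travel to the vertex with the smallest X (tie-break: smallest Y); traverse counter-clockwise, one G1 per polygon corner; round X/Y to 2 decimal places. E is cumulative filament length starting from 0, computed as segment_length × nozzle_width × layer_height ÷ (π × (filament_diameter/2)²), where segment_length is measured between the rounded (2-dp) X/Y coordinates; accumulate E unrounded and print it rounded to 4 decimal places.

At z = 6.12 mm: the r=8 cylinder contributes a regular 16-gon of circumradius 8. The outline is a single polygon with 16 vertices. Extrusion per mm of travel: 0.8 × 0.12 / (π × 1.425²) = 0.015048. Accumulating E over each segment gives final E = 0.7516.

G0 X-8.00 Y0.00 Z6.12
G1 X-7.39 Y-3.06 E0.0470
G1 X-5.66 Y-5.66 E0.0940
G1 X-3.06 Y-7.39 E0.1409
G1 X0.00 Y-8.00 E0.1879
G1 X3.06 Y-7.39 E0.2349
G1 X5.66 Y-5.66 E0.2819
G1 X7.39 Y-3.06 E0.3288
G1 X8.00 Y0.00 E0.3758
G1 X7.39 Y3.06 E0.4228
G1 X5.66 Y5.66 E0.4698
G1 X3.06 Y7.39 E0.5167
G1 X0.00 Y8.00 E0.5637
G1 X-3.06 Y7.39 E0.6107
G1 X-5.66 Y5.66 E0.6577
G1 X-7.39 Y3.06 E0.7046
G1 X-8.00 Y0.00 E0.7516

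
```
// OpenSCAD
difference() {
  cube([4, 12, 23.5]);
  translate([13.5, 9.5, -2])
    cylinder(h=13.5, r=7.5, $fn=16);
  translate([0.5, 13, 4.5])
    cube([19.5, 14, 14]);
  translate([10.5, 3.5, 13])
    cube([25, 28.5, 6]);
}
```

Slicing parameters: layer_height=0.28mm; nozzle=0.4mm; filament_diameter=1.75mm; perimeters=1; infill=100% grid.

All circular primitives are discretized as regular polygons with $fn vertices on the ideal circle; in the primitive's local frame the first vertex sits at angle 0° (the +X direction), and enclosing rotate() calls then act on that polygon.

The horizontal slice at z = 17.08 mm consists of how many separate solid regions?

At z = 17.08 mm: the cube (footprint 4×12) is included at this height; the cylinder at (13.5, 9.5) does not reach this height (z outside [-2, 11.5]); the cube at (0.5, 13) is present — its section is the full 19.5×14 rectangle; the 25×28.5 cube at (10.5, 3.5) contributes its full rectangle; Taking the first minus the rest: starting from the 4×12 cube, the 19.5×14 cube at (0.5, 13) misses the remaining region (no effect); the 25×28.5 cube at (10.5, 3.5) misses the remaining region (no effect) — 1 connected region. The result has 1 disconnected region.

1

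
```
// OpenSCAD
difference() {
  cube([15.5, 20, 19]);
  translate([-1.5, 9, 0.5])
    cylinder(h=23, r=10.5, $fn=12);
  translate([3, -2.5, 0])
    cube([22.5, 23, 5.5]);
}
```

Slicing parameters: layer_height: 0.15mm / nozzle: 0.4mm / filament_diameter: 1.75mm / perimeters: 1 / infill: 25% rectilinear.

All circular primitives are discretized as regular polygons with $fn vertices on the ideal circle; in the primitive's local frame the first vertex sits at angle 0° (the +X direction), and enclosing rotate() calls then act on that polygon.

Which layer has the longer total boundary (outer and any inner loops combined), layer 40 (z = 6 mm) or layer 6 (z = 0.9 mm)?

layer 40 (z = 6 mm)

Layer 40 (z = 6): the 15.5×20 cube contributes its full rectangle (perimeter 71.00 mm); the cylinder at (-1.5, 9): section is a regular 12-gon, circumradius r=10.5 (perimeter = 2·12·10.500·sin(180°/12) = 65.22 mm); the cube at (3, -2.5) does not reach this height (z outside [0, 5.5]); Taking the first minus the rest: starting from the 15.5×20 cube, the r=10.5 cylinder at (-1.5, 9) partially overlaps it — only the 132.24 mm² overlap (of its 330.75 mm²) is removed, clipping the outline — boundary = 73.55 mm. So its perimeter = 73.55 mm. Layer 6 (z = 0.9): the 15.5×20 cube contributes its full rectangle (perimeter 71.00 mm); the cylinder at (-1.5, 9): section is a regular 12-gon, circumradius r=10.5 (perimeter = 2·12·10.500·sin(180°/12) = 65.22 mm); the 22.5×23 cube at (3, -2.5) contributes its full rectangle (perimeter 91.00 mm); After the difference (first − rest): starting from the 15.5×20 cube, the r=10.5 cylinder at (-1.5, 9) partially overlaps it — only the 132.24 mm² overlap (of its 330.75 mm²) is removed, clipping the outline; the 22.5×23 cube at (3, -2.5) partially overlaps it — only the 173.85 mm² overlap (of its 517.50 mm²) is removed, clipping the outline — boundary = 8.71 mm. So its perimeter = 8.71 mm. Layer 40 is larger (73.55 vs 8.71 mm).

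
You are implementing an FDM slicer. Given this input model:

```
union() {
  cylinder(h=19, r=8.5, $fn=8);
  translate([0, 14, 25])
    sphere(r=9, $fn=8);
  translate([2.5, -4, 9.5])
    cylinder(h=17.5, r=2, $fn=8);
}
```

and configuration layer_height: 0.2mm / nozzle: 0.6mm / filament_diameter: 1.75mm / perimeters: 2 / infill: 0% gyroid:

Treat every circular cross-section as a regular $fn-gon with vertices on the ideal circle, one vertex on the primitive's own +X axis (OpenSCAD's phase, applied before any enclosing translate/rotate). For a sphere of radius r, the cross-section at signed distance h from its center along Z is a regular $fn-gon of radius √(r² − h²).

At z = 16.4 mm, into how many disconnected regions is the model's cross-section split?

At z = 16.4 mm: the cylinder: section is a regular 8-gon, circumradius r=8.5; the r=9 sphere at (0, 14) slices to a regular 8-gon of circumradius 2.653 (√(r²−h²) with h=8.6 from center); the cylinder at (2.5, -4): section is a regular 8-gon, circumradius r=2; Taking the union: the regions partially overlap (shared area 11.31 mm²), so overlapping operands fuse into one piece — 2 connected regions. The result has 2 disconnected regions.

2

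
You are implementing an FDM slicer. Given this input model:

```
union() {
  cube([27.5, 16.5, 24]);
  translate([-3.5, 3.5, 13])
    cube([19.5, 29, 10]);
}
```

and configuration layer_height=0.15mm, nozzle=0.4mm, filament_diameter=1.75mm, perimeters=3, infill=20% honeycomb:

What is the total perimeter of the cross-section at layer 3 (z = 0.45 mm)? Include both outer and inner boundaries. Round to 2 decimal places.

88.00 mm

At z = 0.45 mm: the 27.5×16.5 cube contributes its full rectangle (perimeter 88.00 mm); the cube at (-3.5, 3.5) is not intersected at this z (z outside [13, 23]); Merging all regions: only the 27.5×16.5 cube is present, so the union is just that shape — boundary = 88.00 mm. Overall, the cross-section is a single solid region. Total boundary length (outer) = 88.00 mm.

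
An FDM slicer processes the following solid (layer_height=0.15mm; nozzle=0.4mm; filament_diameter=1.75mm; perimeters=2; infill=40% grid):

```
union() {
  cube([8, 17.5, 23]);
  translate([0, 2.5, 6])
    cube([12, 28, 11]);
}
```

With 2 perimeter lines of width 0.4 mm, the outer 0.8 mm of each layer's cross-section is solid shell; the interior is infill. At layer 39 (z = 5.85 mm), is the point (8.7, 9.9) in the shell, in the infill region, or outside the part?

At z = 5.85 mm: the cube is present — its section is the full 8×17.5 rectangle; the cube at (0, 2.5) does not reach this height (z outside [6, 17]); Merging all regions: only the 8×17.5 cube is present, so the union is just that shape — 1 connected region. Overall, the cross-section is a single solid region. The nearest boundary edge runs (8.00, 0.00)→(8.00, 17.50); distance from the point to it = 0.70 mm. The point is not inside any of the regions above, so it lies outside the cross-section (0.70 mm from the nearest boundary).

outside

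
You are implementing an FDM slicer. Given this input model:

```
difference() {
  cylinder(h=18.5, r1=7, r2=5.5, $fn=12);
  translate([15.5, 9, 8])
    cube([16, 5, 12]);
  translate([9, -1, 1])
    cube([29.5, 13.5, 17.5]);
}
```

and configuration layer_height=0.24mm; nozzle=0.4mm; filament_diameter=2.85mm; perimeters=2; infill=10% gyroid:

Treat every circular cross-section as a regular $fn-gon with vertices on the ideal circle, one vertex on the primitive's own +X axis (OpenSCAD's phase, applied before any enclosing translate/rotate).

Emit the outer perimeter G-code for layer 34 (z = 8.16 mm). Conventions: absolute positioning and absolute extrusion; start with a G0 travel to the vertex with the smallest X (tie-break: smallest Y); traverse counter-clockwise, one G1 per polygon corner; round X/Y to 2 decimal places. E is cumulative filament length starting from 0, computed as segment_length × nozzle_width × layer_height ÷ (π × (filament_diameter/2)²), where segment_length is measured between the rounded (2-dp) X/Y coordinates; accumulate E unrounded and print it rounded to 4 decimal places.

At z = 8.16 mm: the cone: at t=0.441 of its height the radius interpolates to r₁+(r₂−r₁)t = 6.338, giving a regular 12-gon of that circumradius; the 16×5 cube at (15.5, 9) contributes its full rectangle; the cube at (9, -1) (footprint 29.5×13.5) is included at this height; Taking the first minus the rest: starting from the cone, the 16×5 cube at (15.5, 9) misses the remaining region (no effect); the 29.5×13.5 cube at (9, -1) misses the remaining region (no effect) — 1 connected region. The outline is a single polygon with 12 vertices. Extrusion per mm of travel: 0.4 × 0.24 / (π × 1.425²) = 0.015048. Accumulating E over each segment gives final E = 0.5926.

G0 X-6.34 Y0.00 Z8.16
G1 X-5.49 Y-3.17 E0.0494
G1 X-3.17 Y-5.49 E0.0988
G1 X0.00 Y-6.34 E0.1482
G1 X3.17 Y-5.49 E0.1975
G1 X5.49 Y-3.17 E0.2469
G1 X6.34 Y0.00 E0.2963
G1 X5.49 Y3.17 E0.3457
G1 X3.17 Y5.49 E0.3951
G1 X0.00 Y6.34 E0.4445
G1 X-3.17 Y5.49 E0.4938
G1 X-5.49 Y3.17 E0.5432
G1 X-6.34 Y0.00 E0.5926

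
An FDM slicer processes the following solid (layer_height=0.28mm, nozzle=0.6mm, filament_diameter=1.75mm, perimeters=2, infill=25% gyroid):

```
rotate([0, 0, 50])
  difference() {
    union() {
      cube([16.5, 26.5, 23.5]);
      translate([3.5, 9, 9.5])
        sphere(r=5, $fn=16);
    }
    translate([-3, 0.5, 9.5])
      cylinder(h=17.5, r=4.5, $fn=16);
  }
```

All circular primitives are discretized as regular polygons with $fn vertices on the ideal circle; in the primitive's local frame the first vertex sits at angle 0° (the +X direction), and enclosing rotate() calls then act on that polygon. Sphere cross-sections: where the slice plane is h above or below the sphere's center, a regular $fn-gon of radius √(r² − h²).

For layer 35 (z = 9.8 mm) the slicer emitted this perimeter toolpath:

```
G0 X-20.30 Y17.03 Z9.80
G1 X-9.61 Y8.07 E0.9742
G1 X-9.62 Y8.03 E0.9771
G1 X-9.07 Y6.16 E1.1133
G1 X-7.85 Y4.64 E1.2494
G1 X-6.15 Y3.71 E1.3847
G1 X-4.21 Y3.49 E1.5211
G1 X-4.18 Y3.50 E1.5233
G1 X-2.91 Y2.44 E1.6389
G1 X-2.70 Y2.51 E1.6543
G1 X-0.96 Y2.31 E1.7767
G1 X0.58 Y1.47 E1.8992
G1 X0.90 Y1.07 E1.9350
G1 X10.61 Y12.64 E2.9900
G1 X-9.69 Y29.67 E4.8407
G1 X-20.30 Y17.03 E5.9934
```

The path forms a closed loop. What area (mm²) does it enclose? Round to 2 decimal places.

Apply the shoelace formula to the sequence of (X, Y) vertices; enclosed area = 440.07 mm².

440.07 mm²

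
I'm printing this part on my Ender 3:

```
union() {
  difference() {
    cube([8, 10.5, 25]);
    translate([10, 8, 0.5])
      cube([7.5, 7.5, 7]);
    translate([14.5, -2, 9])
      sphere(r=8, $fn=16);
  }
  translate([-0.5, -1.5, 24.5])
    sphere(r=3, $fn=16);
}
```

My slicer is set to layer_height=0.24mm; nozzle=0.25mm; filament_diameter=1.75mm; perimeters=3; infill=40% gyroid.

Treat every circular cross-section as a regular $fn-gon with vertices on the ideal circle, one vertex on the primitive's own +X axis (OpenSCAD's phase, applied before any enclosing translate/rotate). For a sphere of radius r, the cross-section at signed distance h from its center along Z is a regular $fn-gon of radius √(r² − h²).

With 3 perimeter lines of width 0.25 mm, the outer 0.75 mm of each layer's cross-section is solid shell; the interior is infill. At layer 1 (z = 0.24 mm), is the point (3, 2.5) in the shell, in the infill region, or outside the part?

At z = 0.24 mm: the cube (footprint 8×10.5) is included at this height; the cube at (10, 8) does not reach this height (z outside [0.5, 7.5]); the sphere at (14.5, -2) does not reach this height (|z−center|=8.760 > r=8); Subtracting the remaining from the first: none of the subtracted shapes is present at this height, so the 8×10.5 cube is unchanged — 1 connected region; the sphere at (-0.5, -1.5) is absent (|z−center|=24.260 > r=3); Taking the union: only that combined region is present, so the union is just that shape — 1 connected region. Overall, the cross-section is a single solid region. The nearest boundary edge runs (0.00, 0.00)→(8.00, 0.00); distance from the point to it = 2.50 mm. The point is inside the cross-section and 2.50 mm from the nearest boundary — more than the 0.75 mm shell width (3 × 0.25), so it's in the infill interior.

infill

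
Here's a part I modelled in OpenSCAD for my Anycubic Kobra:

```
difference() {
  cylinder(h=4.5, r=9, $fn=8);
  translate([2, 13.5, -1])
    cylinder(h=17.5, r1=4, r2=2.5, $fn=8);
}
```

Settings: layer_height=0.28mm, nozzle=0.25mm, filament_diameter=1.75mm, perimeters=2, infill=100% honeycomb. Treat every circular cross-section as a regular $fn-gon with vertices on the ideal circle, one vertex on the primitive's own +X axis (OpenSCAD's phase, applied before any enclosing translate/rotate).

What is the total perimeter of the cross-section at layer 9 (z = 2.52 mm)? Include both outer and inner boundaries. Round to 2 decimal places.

At z = 2.52 mm: the r=9 cylinder gives a regular 8-gon of circumradius 9 (constant along its height) (perimeter = 2·8·9.000·sin(180°/8) = 55.11 mm); the cone at (2, 13.5): at t=0.201 of its height the radius interpolates to r₁+(r₂−r₁)t = 3.698, giving a regular 8-gon of that circumradius (perimeter = 2·8·3.698·sin(180°/8) = 22.64 mm); Taking the first minus the rest: starting from the r=9 cylinder, the cone at (2, 13.5) misses the remaining region (no effect) — boundary = 55.11 mm. Overall, the cross-section is a single solid region. Total boundary length (outer) = 55.11 mm.

55.11 mm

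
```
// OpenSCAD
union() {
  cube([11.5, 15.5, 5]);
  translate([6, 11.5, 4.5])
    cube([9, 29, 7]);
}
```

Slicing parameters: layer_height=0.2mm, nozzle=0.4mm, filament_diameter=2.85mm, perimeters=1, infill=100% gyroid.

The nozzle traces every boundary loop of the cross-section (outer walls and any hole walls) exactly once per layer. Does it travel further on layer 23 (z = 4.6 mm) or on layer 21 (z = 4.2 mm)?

Layer 23 (z = 4.6): the 11.5×15.5 cube contributes its full rectangle (perimeter 54.00 mm); the cube at (6, 11.5) (footprint 9×29) is included at this height (perimeter 76.00 mm); Taking the union: the regions partially overlap (shared area 22.00 mm²), so the edge portions inside another operand are dropped and the merged outline is re-measured after clipping — boundary = 111.00 mm. So its perimeter = 111.00 mm. Layer 21 (z = 4.2): the cube (footprint 11.5×15.5) is included at this height (perimeter 54.00 mm); the cube at (6, 11.5) is absent (z outside [4.5, 11.5]); Taking the union: only the 11.5×15.5 cube is present, so the union is just that shape — boundary = 54.00 mm. So its perimeter = 54.00 mm. Layer 23 is larger (111.00 vs 54.00 mm).

layer 23 (z = 4.6 mm)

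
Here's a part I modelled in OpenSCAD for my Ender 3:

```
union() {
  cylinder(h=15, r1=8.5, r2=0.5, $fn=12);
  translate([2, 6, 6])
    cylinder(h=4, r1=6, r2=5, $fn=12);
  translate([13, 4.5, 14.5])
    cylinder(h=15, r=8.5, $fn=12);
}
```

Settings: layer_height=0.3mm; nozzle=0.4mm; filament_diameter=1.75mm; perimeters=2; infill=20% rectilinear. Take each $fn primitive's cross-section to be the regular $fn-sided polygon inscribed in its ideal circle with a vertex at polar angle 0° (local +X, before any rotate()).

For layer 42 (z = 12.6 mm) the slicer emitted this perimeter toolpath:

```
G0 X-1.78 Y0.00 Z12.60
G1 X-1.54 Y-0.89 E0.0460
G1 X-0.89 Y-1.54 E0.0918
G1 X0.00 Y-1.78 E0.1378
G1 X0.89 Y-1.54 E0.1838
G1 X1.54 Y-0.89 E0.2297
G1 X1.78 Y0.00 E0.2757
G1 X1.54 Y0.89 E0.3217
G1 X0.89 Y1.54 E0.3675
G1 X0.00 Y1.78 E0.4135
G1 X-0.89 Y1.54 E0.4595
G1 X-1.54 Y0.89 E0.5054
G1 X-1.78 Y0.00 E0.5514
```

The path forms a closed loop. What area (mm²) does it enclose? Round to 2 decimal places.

Apply the shoelace formula to the sequence of (X, Y) vertices; enclosed area = 9.50 mm².

9.50 mm²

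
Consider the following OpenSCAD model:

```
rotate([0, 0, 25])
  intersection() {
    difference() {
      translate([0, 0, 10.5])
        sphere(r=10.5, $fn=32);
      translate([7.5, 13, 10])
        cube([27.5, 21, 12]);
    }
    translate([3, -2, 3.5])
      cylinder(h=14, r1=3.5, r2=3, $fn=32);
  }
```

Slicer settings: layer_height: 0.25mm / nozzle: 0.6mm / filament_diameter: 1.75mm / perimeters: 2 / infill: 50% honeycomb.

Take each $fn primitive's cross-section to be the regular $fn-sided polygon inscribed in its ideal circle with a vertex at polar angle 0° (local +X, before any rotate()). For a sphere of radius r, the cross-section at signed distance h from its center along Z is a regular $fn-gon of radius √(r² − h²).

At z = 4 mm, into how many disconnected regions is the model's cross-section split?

1

At z = 4 mm: the r=10.5 sphere contributes a regular 32-gon of circumradius √(10.5²−6.5²) = 8.246; the cube at (7.5, 13) is not intersected at this z (z outside [10, 22]); Subtracting the remaining from the first: none of the subtracted shapes is present at this height, so the r=10.5 sphere is unchanged — 1 connected region; the cone at (3, -2) contributes a regular 32-gon of circumradius 3.482 (interpolated between r1=3.5 and r2=3 at t=0.036); Keeping only the common overlap: the cone at (3, -2) lies inside that combined region, so the common part is the cone at (3, -2) itself — 1 connected region; (rotated 25° about Z; rotation is an isometry so areas/perimeters/island counts are preserved). The result has 1 disconnected region.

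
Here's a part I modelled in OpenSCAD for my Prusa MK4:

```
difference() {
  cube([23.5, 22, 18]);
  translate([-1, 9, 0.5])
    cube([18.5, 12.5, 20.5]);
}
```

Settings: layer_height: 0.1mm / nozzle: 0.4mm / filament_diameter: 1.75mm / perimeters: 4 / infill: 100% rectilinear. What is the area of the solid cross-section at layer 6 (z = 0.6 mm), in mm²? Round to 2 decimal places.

At z = 0.6 mm: the 23.5×22 cube contributes its full rectangle (area 517.00 mm²); the 18.5×12.5 cube at (-1, 9) contributes its full rectangle (area 231.25 mm²); Subtracting the remaining from the first: starting from the 23.5×22 cube (517.00 mm²), the 18.5×12.5 cube at (-1, 9) partially overlaps it — only the 218.75 mm² overlap (of its 231.25 mm²) is removed, clipping the outline — area = 298.25 mm². Overall, the cross-section is a single solid region. Net area = 298.25 mm².

298.25 mm²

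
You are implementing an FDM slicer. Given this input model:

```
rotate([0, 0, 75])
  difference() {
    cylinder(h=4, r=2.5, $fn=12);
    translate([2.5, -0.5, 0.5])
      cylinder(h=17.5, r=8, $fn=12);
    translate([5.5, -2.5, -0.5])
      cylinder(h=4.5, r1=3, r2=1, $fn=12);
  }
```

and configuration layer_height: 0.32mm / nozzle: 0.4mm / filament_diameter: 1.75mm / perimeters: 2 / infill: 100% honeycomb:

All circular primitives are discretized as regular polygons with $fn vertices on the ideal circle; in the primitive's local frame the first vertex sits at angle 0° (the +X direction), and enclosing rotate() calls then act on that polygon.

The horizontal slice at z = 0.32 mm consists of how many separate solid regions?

At z = 0.32 mm: the cylinder: section is a regular 12-gon, circumradius r=2.5; the cylinder at (2.5, -0.5) is absent (z outside [0.5, 18]); the cone at (5.5, -2.5): at t=0.182 of its height the radius interpolates to r₁+(r₂−r₁)t = 2.636, giving a regular 12-gon of that circumradius; Subtracting the remaining from the first: starting from the r=2.5 cylinder, the cone at (5.5, -2.5) misses the remaining region (no effect) — 1 connected region; (whole slice rotated 75° about Z — lengths, areas and connectivity unchanged). The result has 1 disconnected region.

1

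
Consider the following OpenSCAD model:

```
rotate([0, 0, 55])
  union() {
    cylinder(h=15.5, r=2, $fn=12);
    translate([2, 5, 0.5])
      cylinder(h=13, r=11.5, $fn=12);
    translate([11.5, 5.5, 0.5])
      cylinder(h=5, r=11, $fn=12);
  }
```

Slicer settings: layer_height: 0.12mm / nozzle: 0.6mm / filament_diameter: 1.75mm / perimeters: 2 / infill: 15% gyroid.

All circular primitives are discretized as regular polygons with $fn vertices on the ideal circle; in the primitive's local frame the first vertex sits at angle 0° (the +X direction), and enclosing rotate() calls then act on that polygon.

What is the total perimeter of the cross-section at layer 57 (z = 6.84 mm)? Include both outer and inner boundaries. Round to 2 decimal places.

71.43 mm

At z = 6.84 mm: the r=2 cylinder gives a regular 12-gon of circumradius 2 (constant along its height) (perimeter = 2·12·2.000·sin(180°/12) = 12.42 mm); the r=11.5 cylinder at (2, 5) contributes a regular 12-gon of circumradius 11.5 (perimeter = 2·12·11.500·sin(180°/12) = 71.43 mm); the cylinder at (11.5, 5.5) is not intersected at this z (z outside [0.5, 5.5]); Combining (union): the r=2 cylinder lies entirely inside the r=11.5 cylinder at (2, 5), so the union is just the r=11.5 cylinder at (2, 5) — boundary = 71.43 mm; (rotated 55° about Z; rotation is an isometry so areas/perimeters/island counts are preserved). Overall, the cross-section is a single solid region. Total boundary length (outer) = 71.43 mm.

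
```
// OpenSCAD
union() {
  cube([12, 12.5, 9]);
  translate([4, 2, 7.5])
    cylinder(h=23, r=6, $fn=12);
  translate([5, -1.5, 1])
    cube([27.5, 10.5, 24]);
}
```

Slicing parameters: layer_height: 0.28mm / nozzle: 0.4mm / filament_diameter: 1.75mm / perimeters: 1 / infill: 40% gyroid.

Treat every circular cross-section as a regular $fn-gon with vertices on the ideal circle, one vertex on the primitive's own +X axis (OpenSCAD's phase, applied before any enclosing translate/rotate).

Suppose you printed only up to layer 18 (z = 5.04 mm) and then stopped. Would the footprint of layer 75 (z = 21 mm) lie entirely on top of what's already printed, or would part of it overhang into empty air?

part overhangs

Compare the two slices. At z = 5.04: the cube is present — its section is the full 12×12.5 rectangle (area 150.00 mm²); the cylinder at (4, 2) is not intersected at this z (z outside [7.5, 30.5]); the cube at (5, -1.5) (footprint 27.5×10.5) is included at this height (area 288.75 mm²); Taking the union: the regions partially overlap — summed areas 438.75 mm² minus the doubly-counted overlap 63.00 mm² gives 375.75 mm² — area = 375.75 mm². At z = 21: the cube does not reach this height (z outside [0, 9]); the cylinder at (4, 2): section is a regular 12-gon, circumradius r=6 (area = (12/2)·6.000²·sin(360°/12) = 108.00 mm²); the 27.5×10.5 cube at (5, -1.5) contributes its full rectangle (area 288.75 mm²); Taking the union: the regions partially overlap — summed areas 396.75 mm² minus the doubly-counted overlap 36.90 mm² gives 359.85 mm² — area = 359.85 mm². Checking containment: at z = 21 the cross-section extends beyond the z = 5.04 cross-section by about 33.74 mm².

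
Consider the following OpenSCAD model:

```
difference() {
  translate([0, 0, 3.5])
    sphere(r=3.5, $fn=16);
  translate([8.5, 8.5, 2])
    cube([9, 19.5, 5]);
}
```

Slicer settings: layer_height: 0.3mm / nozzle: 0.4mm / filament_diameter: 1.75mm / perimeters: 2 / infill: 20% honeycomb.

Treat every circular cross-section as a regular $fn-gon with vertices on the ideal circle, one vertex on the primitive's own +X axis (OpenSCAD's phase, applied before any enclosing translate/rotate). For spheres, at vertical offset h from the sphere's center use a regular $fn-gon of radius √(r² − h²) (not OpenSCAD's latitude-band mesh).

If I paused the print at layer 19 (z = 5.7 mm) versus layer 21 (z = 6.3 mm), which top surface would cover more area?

Layer 19 (z = 5.7): the r=3.5 sphere contributes a regular 16-gon of circumradius √(3.5²−2.2²) = 2.722 (area = (16/2)·2.722²·sin(360°/16) = 22.69 mm²); the 9×19.5 cube at (8.5, 8.5) contributes its full rectangle (area 175.50 mm²); Subtracting the remaining from the first: starting from the r=3.5 sphere (22.69 mm²), the 9×19.5 cube at (8.5, 8.5) misses the remaining region (no effect) — area = 22.69 mm². So its area = 22.69 mm². Layer 21 (z = 6.3): the r=3.5 sphere contributes a regular 16-gon of circumradius √(3.5²−2.8²) = 2.100 (area = (16/2)·2.100²·sin(360°/16) = 13.50 mm²); the 9×19.5 cube at (8.5, 8.5) contributes its full rectangle (area 175.50 mm²); After the difference (first − rest): starting from the r=3.5 sphere (13.50 mm²), the 9×19.5 cube at (8.5, 8.5) misses the remaining region (no effect) — area = 13.50 mm². So its area = 13.50 mm². Layer 19 is larger (22.69 vs 13.50 mm²).

layer 19 (z = 5.7 mm)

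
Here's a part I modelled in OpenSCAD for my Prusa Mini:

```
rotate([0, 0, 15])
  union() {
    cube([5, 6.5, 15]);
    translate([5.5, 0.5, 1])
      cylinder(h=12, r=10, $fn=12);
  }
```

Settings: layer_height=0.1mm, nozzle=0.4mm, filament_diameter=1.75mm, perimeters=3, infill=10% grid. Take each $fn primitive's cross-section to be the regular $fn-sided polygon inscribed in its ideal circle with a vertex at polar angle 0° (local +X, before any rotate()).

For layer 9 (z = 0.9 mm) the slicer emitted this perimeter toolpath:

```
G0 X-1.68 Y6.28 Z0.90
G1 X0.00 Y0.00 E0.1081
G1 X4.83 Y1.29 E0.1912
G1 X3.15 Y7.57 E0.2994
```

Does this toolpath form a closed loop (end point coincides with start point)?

no

Start point (G0): (-1.68, 6.28). End point (last G1): the path does not return to the start — open.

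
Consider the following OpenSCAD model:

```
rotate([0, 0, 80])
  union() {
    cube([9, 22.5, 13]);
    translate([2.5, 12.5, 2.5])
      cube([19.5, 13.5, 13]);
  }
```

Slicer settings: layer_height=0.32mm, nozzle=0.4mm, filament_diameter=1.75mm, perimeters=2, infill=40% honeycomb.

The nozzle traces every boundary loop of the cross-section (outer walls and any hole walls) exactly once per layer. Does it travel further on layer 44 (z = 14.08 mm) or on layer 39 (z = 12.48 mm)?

layer 39 (z = 12.48 mm)

Layer 44 (z = 14.08): the cube is absent (z outside [0, 13]); the 19.5×13.5 cube at (2.5, 12.5) contributes its full rectangle (perimeter 66.00 mm); Merging all regions: only the 19.5×13.5 cube at (2.5, 12.5) is present, so the union is just that shape — boundary = 66.00 mm; (whole slice rotated 80° about Z — lengths, areas and connectivity unchanged). So its perimeter = 66.00 mm. Layer 39 (z = 12.48): the cube (footprint 9×22.5) is included at this height (perimeter 63.00 mm); the cube at (2.5, 12.5) (footprint 19.5×13.5) is included at this height (perimeter 66.00 mm); Merging all regions: the regions partially overlap (shared area 65.00 mm²), so the edge portions inside another operand are dropped and the merged outline is re-measured after clipping — boundary = 96.00 mm; (rotated 80° about Z; rotation is an isometry so areas/perimeters/island counts are preserved). So its perimeter = 96.00 mm. Layer 39 is larger (96.00 vs 66.00 mm).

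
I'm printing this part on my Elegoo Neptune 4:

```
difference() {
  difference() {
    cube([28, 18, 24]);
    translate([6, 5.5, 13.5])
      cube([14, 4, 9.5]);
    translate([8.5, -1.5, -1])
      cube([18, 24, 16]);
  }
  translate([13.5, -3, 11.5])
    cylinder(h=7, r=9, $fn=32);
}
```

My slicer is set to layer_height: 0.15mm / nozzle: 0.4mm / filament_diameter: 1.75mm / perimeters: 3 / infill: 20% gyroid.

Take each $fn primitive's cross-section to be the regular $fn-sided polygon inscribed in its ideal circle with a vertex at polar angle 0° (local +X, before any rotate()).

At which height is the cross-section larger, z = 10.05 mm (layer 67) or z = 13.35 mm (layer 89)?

Layer 67 (z = 10.05): the cube (footprint 28×18) is included at this height (area 504.00 mm²); the cube at (6, 5.5) is not intersected at this z (z outside [13.5, 23]); the 18×24 cube at (8.5, -1.5) contributes its full rectangle (area 432.00 mm²); After the difference (first − rest): starting from the 28×18 cube (504.00 mm²), the 18×24 cube at (8.5, -1.5) partially overlaps it — only the 324.00 mm² overlap (of its 432.00 mm²) is removed, clipping the outline — area = 180.00 mm²; the cylinder at (13.5, -3) does not reach this height (z outside [11.5, 18.5]); Subtracting the remaining from the first: none of the subtracted shapes is present at this height, so that combined region is unchanged — area = 180.00 mm². So its area = 180.00 mm². Layer 89 (z = 13.35): the 28×18 cube contributes its full rectangle (area 504.00 mm²); the cube at (6, 5.5) is not intersected at this z (z outside [13.5, 23]); the cube at (8.5, -1.5) (footprint 18×24) is included at this height (area 432.00 mm²); Subtracting the remaining from the first: starting from the 28×18 cube (504.00 mm²), the 18×24 cube at (8.5, -1.5) partially overlaps it — only the 324.00 mm² overlap (of its 432.00 mm²) is removed, clipping the outline — area = 180.00 mm²; the r=9 cylinder at (13.5, -3) gives a regular 32-gon of circumradius 9 (constant along its height) (area = (32/2)·9.000²·sin(360°/32) = 252.84 mm²); After the difference (first − rest): starting from that combined region (180.00 mm²), the r=9 cylinder at (13.5, -3) partially overlaps it — only the 9.40 mm² overlap (of its 252.84 mm²) is removed, clipping the outline — area = 170.60 mm². So its area = 170.60 mm². Layer 67 is larger (180.00 vs 170.60 mm²).

layer 67 (z = 10.05 mm)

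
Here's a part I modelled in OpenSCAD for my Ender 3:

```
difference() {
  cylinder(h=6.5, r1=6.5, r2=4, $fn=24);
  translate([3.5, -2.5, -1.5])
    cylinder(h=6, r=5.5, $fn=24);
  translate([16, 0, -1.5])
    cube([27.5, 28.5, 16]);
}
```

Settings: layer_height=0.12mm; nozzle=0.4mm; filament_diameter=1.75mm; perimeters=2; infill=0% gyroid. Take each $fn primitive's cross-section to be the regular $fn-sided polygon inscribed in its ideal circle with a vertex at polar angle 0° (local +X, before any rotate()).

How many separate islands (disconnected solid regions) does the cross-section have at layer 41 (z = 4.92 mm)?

At z = 4.92 mm: the cone contributes a regular 24-gon of circumradius 4.608 (interpolated between r1=6.5 and r2=4 at t=0.757); the cylinder at (3.5, -2.5) does not reach this height (z outside [-1.5, 4.5]); the 27.5×28.5 cube at (16, 0) contributes its full rectangle; Taking the first minus the rest: starting from the cone, the 27.5×28.5 cube at (16, 0) misses the remaining region (no effect) — 1 connected region. Overall, the cross-section is a single solid region. Island count = 1.

1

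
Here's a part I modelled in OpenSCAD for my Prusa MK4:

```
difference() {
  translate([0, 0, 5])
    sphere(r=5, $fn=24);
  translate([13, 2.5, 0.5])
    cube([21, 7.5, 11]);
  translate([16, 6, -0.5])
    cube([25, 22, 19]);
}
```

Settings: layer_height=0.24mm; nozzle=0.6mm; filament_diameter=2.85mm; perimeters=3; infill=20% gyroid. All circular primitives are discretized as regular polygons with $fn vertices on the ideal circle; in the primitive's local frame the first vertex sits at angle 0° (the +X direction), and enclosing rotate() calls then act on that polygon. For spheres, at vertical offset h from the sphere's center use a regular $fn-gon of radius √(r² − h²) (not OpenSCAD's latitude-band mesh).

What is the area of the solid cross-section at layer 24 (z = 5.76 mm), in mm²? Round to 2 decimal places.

At z = 5.76 mm: the r=5 sphere slices to a regular 24-gon of circumradius 4.942 (√(r²−h²) with h=0.76 from center) (area = (24/2)·4.942²·sin(360°/24) = 75.85 mm²); the cube at (13, 2.5) is present — its section is the full 21×7.5 rectangle (area 157.50 mm²); the 25×22 cube at (16, 6) contributes its full rectangle (area 550.00 mm²); Taking the first minus the rest: starting from the r=5 sphere (75.85 mm²), the 21×7.5 cube at (13, 2.5) misses the remaining region (no effect); the 25×22 cube at (16, 6) misses the remaining region (no effect) — area = 75.85 mm². Overall, the cross-section is a single solid region. Net area = 75.85 mm².

75.85 mm²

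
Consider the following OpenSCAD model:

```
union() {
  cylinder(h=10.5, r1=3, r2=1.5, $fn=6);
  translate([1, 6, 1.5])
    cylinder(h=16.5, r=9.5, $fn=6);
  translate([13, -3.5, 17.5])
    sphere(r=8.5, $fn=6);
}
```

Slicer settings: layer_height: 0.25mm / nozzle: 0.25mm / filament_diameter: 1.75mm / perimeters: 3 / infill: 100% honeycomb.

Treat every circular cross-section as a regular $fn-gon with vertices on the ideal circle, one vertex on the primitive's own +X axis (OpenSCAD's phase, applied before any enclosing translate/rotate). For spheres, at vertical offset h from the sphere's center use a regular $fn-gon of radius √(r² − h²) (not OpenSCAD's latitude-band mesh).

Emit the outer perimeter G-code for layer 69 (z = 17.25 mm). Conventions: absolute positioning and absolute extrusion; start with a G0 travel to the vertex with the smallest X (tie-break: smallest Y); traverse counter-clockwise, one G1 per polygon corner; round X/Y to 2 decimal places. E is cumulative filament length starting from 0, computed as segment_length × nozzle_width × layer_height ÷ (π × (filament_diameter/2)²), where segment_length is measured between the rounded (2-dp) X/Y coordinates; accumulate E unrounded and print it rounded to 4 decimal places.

G0 X-8.50 Y6.00 Z17.25
G1 X-3.75 Y-2.23 E0.2469
G1 X5.24 Y-2.23 E0.4805
G1 X4.50 Y-3.50 E0.5187
G1 X8.75 Y-10.86 E0.7395
G1 X17.25 Y-10.86 E0.9604
G1 X21.50 Y-3.50 E1.1813
G1 X17.25 Y3.86 E1.4021
G1 X9.26 Y3.86 E1.6097
G1 X10.50 Y6.00 E1.6740
G1 X5.75 Y14.23 E1.9209
G1 X-3.75 Y14.23 E2.1677
G1 X-8.50 Y6.00 E2.4147

At z = 17.25 mm: the cone is absent (z outside [0, 10.5]); the r=9.5 cylinder at (1, 6) contributes a regular 6-gon of circumradius 9.5; the sphere at (13, -3.5): section is a regular 6-gon, circumradius = √(r²−h²) = √(8.5²−0.25²) = 8.496; Combining (union): the regions partially overlap (shared area 3.11 mm²), so overlapping operands fuse into one piece — 1 connected region. The outline is a single polygon with 12 vertices. Extrusion per mm of travel: 0.25 × 0.25 / (π × 0.875²) = 0.025984. Accumulating E over each segment gives final E = 2.4147.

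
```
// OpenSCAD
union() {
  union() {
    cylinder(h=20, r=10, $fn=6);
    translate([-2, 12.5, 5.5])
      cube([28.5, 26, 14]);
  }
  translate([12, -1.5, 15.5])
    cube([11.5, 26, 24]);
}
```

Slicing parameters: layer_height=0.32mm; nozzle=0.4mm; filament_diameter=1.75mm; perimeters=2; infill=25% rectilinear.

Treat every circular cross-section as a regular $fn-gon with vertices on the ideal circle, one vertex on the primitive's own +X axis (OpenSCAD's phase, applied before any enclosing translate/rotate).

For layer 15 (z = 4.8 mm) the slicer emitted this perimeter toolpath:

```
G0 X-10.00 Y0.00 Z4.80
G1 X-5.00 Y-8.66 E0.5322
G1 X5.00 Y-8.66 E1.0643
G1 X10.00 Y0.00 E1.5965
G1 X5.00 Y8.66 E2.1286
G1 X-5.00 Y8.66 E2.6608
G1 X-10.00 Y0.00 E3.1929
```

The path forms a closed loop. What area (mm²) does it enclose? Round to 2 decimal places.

259.80 mm²

Apply the shoelace formula to the sequence of (X, Y) vertices; enclosed area = 259.80 mm².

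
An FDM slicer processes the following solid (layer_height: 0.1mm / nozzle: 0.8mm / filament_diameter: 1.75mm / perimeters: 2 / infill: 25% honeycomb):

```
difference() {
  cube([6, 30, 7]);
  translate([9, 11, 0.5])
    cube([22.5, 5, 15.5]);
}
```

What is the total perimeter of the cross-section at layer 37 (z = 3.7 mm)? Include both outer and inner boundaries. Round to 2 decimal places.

At z = 3.7 mm: the 6×30 cube contributes its full rectangle (perimeter 72.00 mm); the cube at (9, 11) (footprint 22.5×5) is included at this height (perimeter 55.00 mm); Subtracting the remaining from the first: starting from the 6×30 cube, the 22.5×5 cube at (9, 11) misses the remaining region (no effect) — boundary = 72.00 mm. Overall, the cross-section is a single solid region. Total boundary length (outer) = 72.00 mm.

72.00 mm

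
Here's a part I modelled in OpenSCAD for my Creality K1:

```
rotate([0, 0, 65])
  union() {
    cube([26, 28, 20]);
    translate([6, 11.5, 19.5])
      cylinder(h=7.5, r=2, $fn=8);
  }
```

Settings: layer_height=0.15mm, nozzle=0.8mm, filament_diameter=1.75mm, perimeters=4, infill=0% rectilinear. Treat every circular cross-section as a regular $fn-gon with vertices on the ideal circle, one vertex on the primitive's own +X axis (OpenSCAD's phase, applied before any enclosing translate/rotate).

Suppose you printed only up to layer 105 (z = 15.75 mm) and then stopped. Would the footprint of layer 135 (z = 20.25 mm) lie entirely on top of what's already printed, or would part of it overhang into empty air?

entirely on top

Compare the two slices. At z = 15.75: the cube is present — its section is the full 26×28 rectangle (area 728.00 mm²); the cylinder at (6, 11.5) is absent (z outside [19.5, 27]); Merging all regions: only the 26×28 cube is present, so the union is just that shape — area = 728.00 mm²; (rotated 65° about Z; rotation is an isometry so areas/perimeters/island counts are preserved). At z = 20.25: the cube is not intersected at this z (z outside [0, 20]); the cylinder at (6, 11.5): section is a regular 8-gon, circumradius r=2 (area = (8/2)·2.000²·sin(360°/8) = 11.31 mm²); Combining (union): only the r=2 cylinder at (6, 11.5) is present, so the union is just that shape — area = 11.31 mm²; (whole slice rotated 65° about Z — lengths, areas and connectivity unchanged). Checking containment: the cross-section at z = 20.25 is a subset of the cross-section at z = 15.75.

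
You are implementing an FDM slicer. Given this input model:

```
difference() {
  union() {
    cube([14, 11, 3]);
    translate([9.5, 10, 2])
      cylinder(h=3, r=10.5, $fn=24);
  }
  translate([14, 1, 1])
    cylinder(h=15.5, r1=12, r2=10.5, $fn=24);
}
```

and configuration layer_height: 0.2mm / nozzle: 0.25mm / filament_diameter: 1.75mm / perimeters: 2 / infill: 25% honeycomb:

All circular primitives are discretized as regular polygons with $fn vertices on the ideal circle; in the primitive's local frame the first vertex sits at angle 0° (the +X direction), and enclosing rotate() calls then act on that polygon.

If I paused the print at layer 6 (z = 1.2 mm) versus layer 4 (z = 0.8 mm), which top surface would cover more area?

layer 4 (z = 0.8 mm)

Layer 6 (z = 1.2): the cube (footprint 14×11) is included at this height (area 154.00 mm²); the cylinder at (9.5, 10) is absent (z outside [2, 5]); Combining (union): only the 14×11 cube is present, so the union is just that shape — area = 154.00 mm²; the cone at (14, 1) (r1=12→r2=10.5) has section circumradius 11.981 here — a regular 24-gon (area = (24/2)·11.981²·sin(360°/24) = 445.80 mm²); After the difference (first − rest): starting from that combined region (154.00 mm²), the cone at (14, 1) partially overlaps it — only the 114.95 mm² overlap (of its 445.80 mm²) is removed, clipping the outline — area = 39.05 mm². So its area = 39.05 mm². Layer 4 (z = 0.8): the cube is present — its section is the full 14×11 rectangle (area 154.00 mm²); the cylinder at (9.5, 10) is not intersected at this z (z outside [2, 5]); Taking the union: only the 14×11 cube is present, so the union is just that shape — area = 154.00 mm²; the cone at (14, 1) does not reach this height (z outside [1, 16.5]); Subtracting the remaining from the first: none of the subtracted shapes is present at this height, so the result so far is unchanged — area = 154.00 mm². So its area = 154.00 mm². Layer 4 is larger (154.00 vs 39.05 mm²).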